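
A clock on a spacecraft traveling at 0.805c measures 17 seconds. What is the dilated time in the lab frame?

Proper time Δt₀ = 17 seconds
γ = 1/√(1 - 0.805²) = 1.68556
Δt = γΔt₀ = 1.68556 × 17 = 28.65 seconds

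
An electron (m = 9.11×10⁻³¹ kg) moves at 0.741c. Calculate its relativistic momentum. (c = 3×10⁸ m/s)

γ = 1/√(1 - 0.741²) = 1.4892
v = 0.741 × 3×10⁸ = 2.223×10⁸ m/s
p = γmv = 1.4892 × 9.11×10⁻³¹ × 2.223×10⁸ = 3.016×10⁻²² kg·m/s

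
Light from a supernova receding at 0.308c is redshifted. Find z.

β = 0.308
(1+β)/(1-β) = 1.308/0.692 = 1.890
√(1.890) = 1.3748
z = 1.3748 - 1 = 0.3748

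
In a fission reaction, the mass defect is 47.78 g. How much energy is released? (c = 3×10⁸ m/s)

Convert mass defect: Δm = 47.78 g = 0.04778 kg
E = Δm·c² = 0.04778 × (3×10⁸)²
= 0.04778 × 9×10¹⁶ = 4.300×10¹⁵ J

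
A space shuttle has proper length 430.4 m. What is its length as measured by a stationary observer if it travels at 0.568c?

Proper length L₀ = 430.4 m
γ = 1/√(1 - 0.568²) = 1.215
L = L₀/γ = 430.4/1.215 = 354.2 m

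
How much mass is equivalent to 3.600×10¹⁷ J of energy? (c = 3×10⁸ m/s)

From E = mc², we get m = E/c²
c² = (3×10⁸)² = 9×10¹⁶ m²/s²
m = 3.600×10¹⁷ / 9×10¹⁶ = 4.000 kg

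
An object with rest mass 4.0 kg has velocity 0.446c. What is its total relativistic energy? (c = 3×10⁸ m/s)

γ = 1/√(1 - 0.446²) = 1.1173
mc² = 4.0 × (3×10⁸)² = 3.600×10¹⁷ J
E = γmc² = 1.1173 × 3.600×10¹⁷ = 4.022×10¹⁷ J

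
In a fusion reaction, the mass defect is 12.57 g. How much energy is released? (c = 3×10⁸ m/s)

Convert mass defect: Δm = 12.57 g = 0.01257 kg
E = Δm·c² = 0.01257 × (3×10⁸)²
= 0.01257 × 9×10¹⁶ = 1.131×10¹⁵ J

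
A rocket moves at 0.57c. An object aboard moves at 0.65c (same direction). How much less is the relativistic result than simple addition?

Classical: u' + v = 0.65 + 0.57 = 1.22c
Relativistic: u = (0.65 + 0.57)/(1 + 0.3705) = 1.22/1.3705 = 0.8902c
Difference: 1.22 - 0.8902 = 0.3298c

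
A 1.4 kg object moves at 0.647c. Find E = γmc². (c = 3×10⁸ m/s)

γ = 1/√(1 - 0.647²) = 1.311
mc² = 1.4 × (3×10⁸)² = 1.260×10¹⁷ J
E = γmc² = 1.311 × 1.260×10¹⁷ = 1.652×10¹⁷ J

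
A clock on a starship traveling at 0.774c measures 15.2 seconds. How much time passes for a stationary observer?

Proper time Δt₀ = 15.2 seconds
γ = 1/√(1 - 0.774²) = 1.5793
Δt = γΔt₀ = 1.5793 × 15.2 = 24.01 seconds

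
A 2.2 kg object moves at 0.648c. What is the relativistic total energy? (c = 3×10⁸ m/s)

γ = 1/√(1 - 0.648²) = 1.313
mc² = 2.2 × (3×10⁸)² = 1.980×10¹⁷ J
E = γmc² = 1.313 × 1.980×10¹⁷ = 2.600×10¹⁷ J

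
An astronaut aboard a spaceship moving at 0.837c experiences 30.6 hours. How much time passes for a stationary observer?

Proper time Δt₀ = 30.6 hours
γ = 1/√(1 - 0.837²) = 1.8275
Δt = γΔt₀ = 1.8275 × 30.6 = 55.92 hours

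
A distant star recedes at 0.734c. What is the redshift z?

β = 0.734
(1+β)/(1-β) = 1.734/0.266 = 6.519
√(6.519) = 2.553
z = 2.553 - 1 = 1.553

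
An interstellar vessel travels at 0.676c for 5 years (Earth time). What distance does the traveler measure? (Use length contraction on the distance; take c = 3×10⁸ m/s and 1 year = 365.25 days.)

Earth distance: d = v × t = 0.676c × 5 yr = 3.200×10¹⁶ m
γ = 1.357
d' = d/γ = 3.200×10¹⁶/1.357 = 2.358×10¹⁶ m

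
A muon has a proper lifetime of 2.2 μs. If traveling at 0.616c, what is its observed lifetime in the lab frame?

Proper lifetime τ₀ = 2.2 μs
γ = 1/√(1 - 0.616²) = 1.2694
τ = γτ₀ = 1.2694 × 2.2 μs = 2.793 μs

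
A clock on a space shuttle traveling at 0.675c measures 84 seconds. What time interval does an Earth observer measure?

Proper time Δt₀ = 84 seconds
γ = 1/√(1 - 0.675²) = 1.355
Δt = γΔt₀ = 1.355 × 84 = 113.8 seconds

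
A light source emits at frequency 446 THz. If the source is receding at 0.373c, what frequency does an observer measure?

β = v/c = 0.373
(1-β)/(1+β) = 0.627/1.373 = 0.4567
Doppler factor = √(0.4567) = 0.6758
f_obs = 446 × 0.6758 = 301.4 THz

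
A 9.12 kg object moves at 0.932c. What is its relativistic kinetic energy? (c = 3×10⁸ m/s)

γ = 1/√(1 - 0.932²) = 2.759
γ - 1 = 1.759
KE = (γ-1)mc² = 1.759 × 9.12 × (3×10⁸)² = 1.444×10¹⁸ J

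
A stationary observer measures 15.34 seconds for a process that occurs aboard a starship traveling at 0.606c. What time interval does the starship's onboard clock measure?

Dilated time Δt = 15.34 seconds
γ = 1/√(1 - 0.606²) = 1.257
Δt₀ = Δt/γ = 15.34/1.257 = 12.20 seconds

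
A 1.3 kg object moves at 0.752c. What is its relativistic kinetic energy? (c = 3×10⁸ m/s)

γ = 1/√(1 - 0.752²) = 1.5171
γ - 1 = 0.5171
KE = (γ-1)mc² = 0.5171 × 1.3 × (3×10⁸)² = 6.050×10¹⁶ J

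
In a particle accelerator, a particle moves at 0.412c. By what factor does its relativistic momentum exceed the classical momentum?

p_rel = γmv, p_class = mv
Ratio = γ = 1/√(1 - 0.412²)
= 1/√(0.830256) = 1.097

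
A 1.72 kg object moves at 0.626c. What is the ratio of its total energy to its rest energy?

E = γmc², E₀ = mc²
E/E₀ = γ = 1/√(1 - 0.626²) = 1.282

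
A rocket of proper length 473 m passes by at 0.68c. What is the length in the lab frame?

Proper length L₀ = 473 m
γ = 1/√(1 - 0.68²) = 1.364
L = L₀/γ = 473/1.364 = 346.8 m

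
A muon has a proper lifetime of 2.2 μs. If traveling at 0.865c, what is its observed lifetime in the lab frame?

Proper lifetime τ₀ = 2.2 μs
γ = 1/√(1 - 0.865²) = 1.9929
τ = γτ₀ = 1.9929 × 2.2 μs = 4.384 μs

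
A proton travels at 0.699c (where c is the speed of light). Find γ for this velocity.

v/c = 0.699, so (v/c)² = 0.488601
1 - (v/c)² = 0.511399
γ = 1/√(0.511399) = 1.398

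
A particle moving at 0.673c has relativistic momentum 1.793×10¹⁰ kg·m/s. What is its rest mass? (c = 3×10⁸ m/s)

γ = 1/√(1 - 0.673²) = 1.352005
v = 0.673 × 3×10⁸ = 2.019×10⁸ m/s
m = p/(γv) = 1.793×10¹⁰/(1.352005 × 2.019×10⁸) = 65.68 kg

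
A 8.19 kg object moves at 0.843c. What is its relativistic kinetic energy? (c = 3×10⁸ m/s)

γ = 1/√(1 - 0.843²) = 1.859
γ - 1 = 0.8590
KE = (γ-1)mc² = 0.8590 × 8.19 × (3×10⁸)² = 6.332×10¹⁷ J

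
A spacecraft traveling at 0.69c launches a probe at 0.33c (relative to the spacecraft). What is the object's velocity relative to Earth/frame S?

u = (u' + v)/(1 + u'v/c²)
Numerator: 0.33 + 0.69 = 1.02
Denominator: 1 + 0.2277 = 1.2277
u = 1.02/1.2277 = 0.8308c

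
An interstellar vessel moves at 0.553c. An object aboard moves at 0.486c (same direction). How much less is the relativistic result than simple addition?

Classical: u' + v = 0.486 + 0.553 = 1.039c
Relativistic: u = (0.486 + 0.553)/(1 + 0.268758) = 1.039/1.268758 = 0.8189c
Difference: 1.039 - 0.8189 = 0.2201c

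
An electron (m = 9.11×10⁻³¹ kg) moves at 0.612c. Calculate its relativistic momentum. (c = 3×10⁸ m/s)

γ = 1/√(1 - 0.612²) = 1.2644
v = 0.612 × 3×10⁸ = 1.836×10⁸ m/s
p = γmv = 1.2644 × 9.11×10⁻³¹ × 1.836×10⁸ = 2.115×10⁻²² kg·m/s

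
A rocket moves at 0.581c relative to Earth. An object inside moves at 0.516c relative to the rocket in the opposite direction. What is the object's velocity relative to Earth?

Object's velocity in rocket frame is u' = -0.516c
u = (u' + v)/(1 + u'v/c²) = (v - 0.516)/(1 - 0.516·v/c²)
Numerator: 0.581 - 0.516 = 0.065
Denominator: 1 - 0.299796 = 0.700204
u = 0.065/0.700204 = 0.09283c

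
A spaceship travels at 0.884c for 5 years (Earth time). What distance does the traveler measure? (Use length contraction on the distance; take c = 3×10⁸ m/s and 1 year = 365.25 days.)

Earth distance: d = v × t = 0.884c × 5 yr = 4.1845×10¹⁶ m
γ = 2.1391
d' = d/γ = 4.1845×10¹⁶/2.1391 = 1.956×10¹⁶ m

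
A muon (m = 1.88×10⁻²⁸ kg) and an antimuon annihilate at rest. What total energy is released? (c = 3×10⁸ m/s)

Both particles have the same rest mass, so total mass = 2m
E = 2m·c² = 2 × 1.88×10⁻²⁸ × (3×10⁸)²
= 2 × 1.88×10⁻²⁸ × 9×10¹⁶
= 3.384×10⁻¹¹ J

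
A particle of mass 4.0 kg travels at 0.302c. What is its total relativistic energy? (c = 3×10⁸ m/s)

γ = 1/√(1 - 0.302²) = 1.049
mc² = 4.0 × (3×10⁸)² = 3.600×10¹⁷ J
E = γmc² = 1.049 × 3.600×10¹⁷ = 3.776×10¹⁷ J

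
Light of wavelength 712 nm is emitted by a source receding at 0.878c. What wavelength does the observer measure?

β = 0.878
Wavelength Doppler factor = √(1.878/0.122) = √(15.39) = 3.923
λ_obs = 712 × 3.923 = 2793 nm (redshift)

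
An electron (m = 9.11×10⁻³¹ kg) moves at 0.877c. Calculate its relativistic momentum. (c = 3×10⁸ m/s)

γ = 1/√(1 - 0.877²) = 2.081
v = 0.877 × 3×10⁸ = 2.631×10⁸ m/s
p = γmv = 2.081 × 9.11×10⁻³¹ × 2.631×10⁸ = 4.988×10⁻²² kg·m/s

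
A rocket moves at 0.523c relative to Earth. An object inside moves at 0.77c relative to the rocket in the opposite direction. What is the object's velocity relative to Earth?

Object's velocity in rocket frame is u' = -0.77c
u = (u' + v)/(1 + u'v/c²) = (v - 0.77)/(1 - 0.77·v/c²)
Numerator: 0.523 - 0.77 = -0.247
Denominator: 1 - 0.40271 = 0.59729
u = -0.247/0.59729 = -0.4135c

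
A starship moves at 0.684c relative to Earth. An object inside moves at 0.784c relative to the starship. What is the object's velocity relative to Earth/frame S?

u = (u' + v)/(1 + u'v/c²)
Numerator: 0.784 + 0.684 = 1.468
Denominator: 1 + 0.536256 = 1.536256
u = 1.468/1.536256 = 0.9556c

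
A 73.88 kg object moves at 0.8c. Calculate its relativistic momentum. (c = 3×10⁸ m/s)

γ = 1/√(1 - 0.8²) = 1.6667
v = 0.8 × 3×10⁸ = 2.400×10⁸ m/s
p = γmv = 1.6667 × 73.88 × 2.400×10⁸ = 2.955×10¹⁰ kg·m/s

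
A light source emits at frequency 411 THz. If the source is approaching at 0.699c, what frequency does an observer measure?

β = v/c = 0.699
(1+β)/(1-β) = 1.699/0.301 = 5.645
Doppler factor = √(5.645) = 2.376
f_obs = 411 × 2.376 = 976.5 THz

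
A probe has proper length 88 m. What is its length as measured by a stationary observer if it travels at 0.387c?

Proper length L₀ = 88 m
γ = 1/√(1 - 0.387²) = 1.0845
L = L₀/γ = 88/1.0845 = 81.14 m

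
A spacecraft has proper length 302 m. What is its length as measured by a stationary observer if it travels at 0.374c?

Proper length L₀ = 302 m
γ = 1/√(1 - 0.374²) = 1.078
L = L₀/γ = 302/1.078 = 280.1 m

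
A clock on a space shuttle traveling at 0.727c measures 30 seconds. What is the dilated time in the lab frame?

Proper time Δt₀ = 30 seconds
γ = 1/√(1 - 0.727²) = 1.4564
Δt = γΔt₀ = 1.4564 × 30 = 43.69 seconds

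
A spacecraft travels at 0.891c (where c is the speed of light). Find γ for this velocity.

v/c = 0.891, so (v/c)² = 0.793881
1 - (v/c)² = 0.206119
γ = 1/√(0.206119) = 2.203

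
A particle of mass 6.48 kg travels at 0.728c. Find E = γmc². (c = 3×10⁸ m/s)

γ = 1/√(1 - 0.728²) = 1.4586
mc² = 6.48 × (3×10⁸)² = 5.832×10¹⁷ J
E = γmc² = 1.4586 × 5.832×10¹⁷ = 8.507×10¹⁷ J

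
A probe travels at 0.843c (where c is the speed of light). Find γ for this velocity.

v/c = 0.843, so (v/c)² = 0.710649
1 - (v/c)² = 0.289351
γ = 1/√(0.289351) = 1.859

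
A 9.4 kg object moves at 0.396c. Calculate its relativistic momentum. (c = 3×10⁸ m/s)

γ = 1/√(1 - 0.396²) = 1.089
v = 0.396 × 3×10⁸ = 1.188×10⁸ m/s
p = γmv = 1.089 × 9.4 × 1.188×10⁸ = 1.216×10⁹ kg·m/s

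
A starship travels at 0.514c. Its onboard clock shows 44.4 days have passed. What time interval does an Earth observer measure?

Proper time Δt₀ = 44.4 days
γ = 1/√(1 - 0.514²) = 1.1658
Δt = γΔt₀ = 1.1658 × 44.4 = 51.76 days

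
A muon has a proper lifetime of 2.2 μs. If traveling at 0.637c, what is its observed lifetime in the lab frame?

Proper lifetime τ₀ = 2.2 μs
γ = 1/√(1 - 0.637²) = 1.2972
τ = γτ₀ = 1.2972 × 2.2 μs = 2.854 μs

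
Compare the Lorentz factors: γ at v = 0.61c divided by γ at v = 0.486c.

γ₁ = 1/√(1 - 0.61²) = 1.262
γ₂ = 1/√(1 - 0.486²) = 1.144
γ₁/γ₂ = 1.262/1.144 = 1.103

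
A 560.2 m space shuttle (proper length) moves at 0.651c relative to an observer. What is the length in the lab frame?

Proper length L₀ = 560.2 m
γ = 1/√(1 - 0.651²) = 1.3174
L = L₀/γ = 560.2/1.3174 = 425.2 m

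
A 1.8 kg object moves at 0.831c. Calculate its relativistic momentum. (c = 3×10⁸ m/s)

γ = 1/√(1 - 0.831²) = 1.7977
v = 0.831 × 3×10⁸ = 2.493×10⁸ m/s
p = γmv = 1.7977 × 1.8 × 2.493×10⁸ = 8.067×10⁸ kg·m/s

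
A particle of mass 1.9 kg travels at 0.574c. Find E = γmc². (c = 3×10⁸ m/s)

γ = 1/√(1 - 0.574²) = 1.221
mc² = 1.9 × (3×10⁸)² = 1.710×10¹⁷ J
E = γmc² = 1.221 × 1.710×10¹⁷ = 2.088×10¹⁷ J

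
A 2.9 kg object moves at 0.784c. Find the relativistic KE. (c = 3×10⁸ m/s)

γ = 1/√(1 - 0.784²) = 1.61093
γ - 1 = 0.61093
KE = (γ-1)mc² = 0.61093 × 2.9 × (3×10⁸)² = 1.595×10¹⁷ J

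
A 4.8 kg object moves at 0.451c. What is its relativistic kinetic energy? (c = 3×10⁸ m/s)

γ = 1/√(1 - 0.451²) = 1.12042
γ - 1 = 0.12042
KE = (γ-1)mc² = 0.12042 × 4.8 × (3×10⁸)² = 5.202×10¹⁶ J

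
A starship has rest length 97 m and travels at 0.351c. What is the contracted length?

Proper length L₀ = 97 m
γ = 1/√(1 - 0.351²) = 1.0679
L = L₀/γ = 97/1.0679 = 90.83 m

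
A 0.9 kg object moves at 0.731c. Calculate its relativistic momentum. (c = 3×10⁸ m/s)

γ = 1/√(1 - 0.731²) = 1.4655
v = 0.731 × 3×10⁸ = 2.193×10⁸ m/s
p = γmv = 1.4655 × 0.9 × 2.193×10⁸ = 2.892×10⁸ kg·m/s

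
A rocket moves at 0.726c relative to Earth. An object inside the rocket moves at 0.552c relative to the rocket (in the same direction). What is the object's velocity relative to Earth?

u = (u' + v)/(1 + u'v/c²)
Numerator: 0.552 + 0.726 = 1.278
Denominator: 1 + 0.400752 = 1.400752
u = 1.278/1.400752 = 0.9124c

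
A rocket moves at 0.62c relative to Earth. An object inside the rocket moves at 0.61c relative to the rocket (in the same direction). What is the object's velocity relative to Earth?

u = (u' + v)/(1 + u'v/c²)
Numerator: 0.61 + 0.62 = 1.23
Denominator: 1 + 0.3782 = 1.3782
u = 1.23/1.3782 = 0.8925c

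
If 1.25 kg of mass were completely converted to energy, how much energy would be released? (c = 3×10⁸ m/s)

Using E = mc²:
c² = (3×10⁸)² = 9×10¹⁶ m²/s²
E = 1.25 × 9×10¹⁶ = 1.125×10¹⁷ J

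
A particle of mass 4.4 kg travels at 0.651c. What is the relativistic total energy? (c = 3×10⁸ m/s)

γ = 1/√(1 - 0.651²) = 1.3174
mc² = 4.4 × (3×10⁸)² = 3.960×10¹⁷ J
E = γmc² = 1.3174 × 3.960×10¹⁷ = 5.217×10¹⁷ J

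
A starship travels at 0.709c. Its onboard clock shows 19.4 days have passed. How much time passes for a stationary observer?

Proper time Δt₀ = 19.4 days
γ = 1/√(1 - 0.709²) = 1.418
Δt = γΔt₀ = 1.418 × 19.4 = 27.51 days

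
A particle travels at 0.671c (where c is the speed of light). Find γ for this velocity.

v/c = 0.671, so (v/c)² = 0.450241
1 - (v/c)² = 0.549759
γ = 1/√(0.549759) = 1.349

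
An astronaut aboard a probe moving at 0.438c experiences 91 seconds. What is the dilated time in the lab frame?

Proper time Δt₀ = 91 seconds
γ = 1/√(1 - 0.438²) = 1.112
Δt = γΔt₀ = 1.112 × 91 = 101.2 seconds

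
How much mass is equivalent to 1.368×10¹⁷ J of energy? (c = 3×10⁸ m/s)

From E = mc², we get m = E/c²
c² = (3×10⁸)² = 9×10¹⁶ m²/s²
m = 1.368×10¹⁷ / 9×10¹⁶ = 1.520 kg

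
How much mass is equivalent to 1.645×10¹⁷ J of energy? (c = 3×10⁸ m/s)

From E = mc², we get m = E/c²
c² = (3×10⁸)² = 9×10¹⁶ m²/s²
m = 1.645×10¹⁷ / 9×10¹⁶ = 1.828 kg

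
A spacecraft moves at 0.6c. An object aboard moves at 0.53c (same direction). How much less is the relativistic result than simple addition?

Classical: u' + v = 0.53 + 0.6 = 1.13c
Relativistic: u = (0.53 + 0.6)/(1 + 0.318) = 1.13/1.318 = 0.8574c
Difference: 1.13 - 0.8574 = 0.2726c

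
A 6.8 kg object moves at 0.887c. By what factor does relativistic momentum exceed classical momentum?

p_rel = γmv, p_class = mv
Ratio = γ = 1/√(1 - 0.887²) = 2.166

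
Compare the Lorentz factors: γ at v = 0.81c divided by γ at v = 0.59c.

γ₁ = 1/√(1 - 0.81²) = 1.7052
γ₂ = 1/√(1 - 0.59²) = 1.2385
γ₁/γ₂ = 1.7052/1.2385 = 1.377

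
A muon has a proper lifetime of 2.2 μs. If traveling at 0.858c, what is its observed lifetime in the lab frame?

Proper lifetime τ₀ = 2.2 μs
γ = 1/√(1 - 0.858²) = 1.947
τ = γτ₀ = 1.947 × 2.2 μs = 4.283 μs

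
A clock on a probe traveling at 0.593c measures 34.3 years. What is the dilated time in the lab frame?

Proper time Δt₀ = 34.3 years
γ = 1/√(1 - 0.593²) = 1.242
Δt = γΔt₀ = 1.242 × 34.3 = 42.60 years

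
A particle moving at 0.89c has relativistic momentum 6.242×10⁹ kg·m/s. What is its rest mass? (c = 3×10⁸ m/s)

γ = 1/√(1 - 0.89²) = 2.193
v = 0.89 × 3×10⁸ = 2.670×10⁸ m/s
m = p/(γv) = 6.242×10⁹/(2.193 × 2.670×10⁸) = 10.66 kg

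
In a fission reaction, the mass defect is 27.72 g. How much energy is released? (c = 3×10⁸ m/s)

Convert mass defect: Δm = 27.72 g = 0.02772 kg
E = Δm·c² = 0.02772 × (3×10⁸)²
= 0.02772 × 9×10¹⁶ = 2.495×10¹⁵ J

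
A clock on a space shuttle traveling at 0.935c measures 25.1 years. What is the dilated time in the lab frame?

Proper time Δt₀ = 25.1 years
γ = 1/√(1 - 0.935²) = 2.8197
Δt = γΔt₀ = 2.8197 × 25.1 = 70.77 years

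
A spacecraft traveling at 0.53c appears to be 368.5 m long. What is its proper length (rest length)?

Contracted length L = 368.5 m
γ = 1/√(1 - 0.53²) = 1.17925
L₀ = γL = 1.17925 × 368.5 = 434.6 m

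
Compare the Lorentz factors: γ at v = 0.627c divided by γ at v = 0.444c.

γ₁ = 1/√(1 - 0.627²) = 1.2837
γ₂ = 1/√(1 - 0.444²) = 1.1160
γ₁/γ₂ = 1.2837/1.1160 = 1.150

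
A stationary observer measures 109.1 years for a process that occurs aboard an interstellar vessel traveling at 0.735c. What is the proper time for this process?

Dilated time Δt = 109.1 years
γ = 1/√(1 - 0.735²) = 1.4748
Δt₀ = Δt/γ = 109.1/1.4748 = 73.98 years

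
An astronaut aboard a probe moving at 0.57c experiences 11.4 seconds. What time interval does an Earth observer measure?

Proper time Δt₀ = 11.4 seconds
γ = 1/√(1 - 0.57²) = 1.217
Δt = γΔt₀ = 1.217 × 11.4 = 13.87 seconds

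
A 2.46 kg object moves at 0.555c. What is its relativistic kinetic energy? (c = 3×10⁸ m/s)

γ = 1/√(1 - 0.555²) = 1.20214
γ - 1 = 0.20214
KE = (γ-1)mc² = 0.20214 × 2.46 × (3×10⁸)² = 4.475×10¹⁶ J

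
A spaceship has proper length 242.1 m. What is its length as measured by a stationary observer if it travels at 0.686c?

Proper length L₀ = 242.1 m
γ = 1/√(1 - 0.686²) = 1.374
L = L₀/γ = 242.1/1.374 = 176.2 m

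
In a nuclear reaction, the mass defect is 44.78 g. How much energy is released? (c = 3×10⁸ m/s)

Convert mass defect: Δm = 44.78 g = 0.04478 kg
E = Δm·c² = 0.04478 × (3×10⁸)²
= 0.04478 × 9×10¹⁶ = 4.030×10¹⁵ J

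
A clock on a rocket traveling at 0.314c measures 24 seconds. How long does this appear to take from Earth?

Proper time Δt₀ = 24 seconds
γ = 1/√(1 - 0.314²) = 1.0533
Δt = γΔt₀ = 1.0533 × 24 = 25.28 seconds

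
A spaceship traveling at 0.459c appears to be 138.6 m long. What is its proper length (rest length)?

Contracted length L = 138.6 m
γ = 1/√(1 - 0.459²) = 1.1256
L₀ = γL = 1.1256 × 138.6 = 156.0 m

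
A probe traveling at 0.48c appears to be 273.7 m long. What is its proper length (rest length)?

Contracted length L = 273.7 m
γ = 1/√(1 - 0.48²) = 1.140
L₀ = γL = 1.140 × 273.7 = 312.0 m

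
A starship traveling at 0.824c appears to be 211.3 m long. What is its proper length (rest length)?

Contracted length L = 211.3 m
γ = 1/√(1 - 0.824²) = 1.765
L₀ = γL = 1.765 × 211.3 = 372.9 m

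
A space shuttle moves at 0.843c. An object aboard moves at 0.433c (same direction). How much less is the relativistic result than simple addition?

Classical: u' + v = 0.433 + 0.843 = 1.276c
Relativistic: u = (0.433 + 0.843)/(1 + 0.365019) = 1.276/1.365019 = 0.9348c
Difference: 1.276 - 0.9348 = 0.3412c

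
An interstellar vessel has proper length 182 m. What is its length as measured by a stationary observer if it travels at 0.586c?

Proper length L₀ = 182 m
γ = 1/√(1 - 0.586²) = 1.234
L = L₀/γ = 182/1.234 = 147.5 m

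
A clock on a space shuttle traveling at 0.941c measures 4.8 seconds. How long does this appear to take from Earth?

Proper time Δt₀ = 4.8 seconds
γ = 1/√(1 - 0.941²) = 2.955
Δt = γΔt₀ = 2.955 × 4.8 = 14.18 seconds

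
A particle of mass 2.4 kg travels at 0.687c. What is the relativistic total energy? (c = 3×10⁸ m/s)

γ = 1/√(1 - 0.687²) = 1.3762
mc² = 2.4 × (3×10⁸)² = 2.160×10¹⁷ J
E = γmc² = 1.3762 × 2.160×10¹⁷ = 2.973×10¹⁷ J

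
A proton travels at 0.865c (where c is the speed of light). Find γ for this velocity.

v/c = 0.865, so (v/c)² = 0.748225
1 - (v/c)² = 0.251775
γ = 1/√(0.251775) = 1.993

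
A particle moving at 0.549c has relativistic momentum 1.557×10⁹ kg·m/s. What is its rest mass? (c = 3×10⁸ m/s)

γ = 1/√(1 - 0.549²) = 1.19643
v = 0.549 × 3×10⁸ = 1.647×10⁸ m/s
m = p/(γv) = 1.557×10⁹/(1.19643 × 1.647×10⁸) = 7.901 kg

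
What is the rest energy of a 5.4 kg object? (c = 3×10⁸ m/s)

c² = (3×10⁸)² = 9.000×10¹⁶ m²/s²
E₀ = mc² = 5.4 × 9.000×10¹⁶ = 4.860×10¹⁷ J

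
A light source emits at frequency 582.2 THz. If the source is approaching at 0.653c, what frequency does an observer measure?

β = v/c = 0.653
(1+β)/(1-β) = 1.653/0.347 = 4.764
Doppler factor = √(4.764) = 2.183
f_obs = 582.2 × 2.183 = 1271 THz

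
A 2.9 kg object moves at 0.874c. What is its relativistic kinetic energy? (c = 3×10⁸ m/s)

γ = 1/√(1 - 0.874²) = 2.058
γ - 1 = 1.058
KE = (γ-1)mc² = 1.058 × 2.9 × (3×10⁸)² = 2.761×10¹⁷ J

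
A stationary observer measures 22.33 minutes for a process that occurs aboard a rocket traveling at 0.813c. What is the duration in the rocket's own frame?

Dilated time Δt = 22.33 minutes
γ = 1/√(1 - 0.813²) = 1.7174
Δt₀ = Δt/γ = 22.33/1.7174 = 13.00 minutes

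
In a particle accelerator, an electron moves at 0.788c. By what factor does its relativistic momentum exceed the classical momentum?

p_rel = γmv, p_class = mv
Ratio = γ = 1/√(1 - 0.788²)
= 1/√(0.379056) = 1.624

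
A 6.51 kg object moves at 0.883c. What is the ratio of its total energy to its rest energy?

E = γmc², E₀ = mc²
E/E₀ = γ = 1/√(1 - 0.883²) = 2.131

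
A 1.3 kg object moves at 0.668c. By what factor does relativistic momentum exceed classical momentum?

p_rel = γmv, p_class = mv
Ratio = γ = 1/√(1 - 0.668²) = 1.344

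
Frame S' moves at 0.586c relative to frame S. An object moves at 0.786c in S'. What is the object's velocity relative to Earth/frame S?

u = (u' + v)/(1 + u'v/c²)
Numerator: 0.786 + 0.586 = 1.372
Denominator: 1 + 0.460596 = 1.460596
u = 1.372/1.460596 = 0.9393c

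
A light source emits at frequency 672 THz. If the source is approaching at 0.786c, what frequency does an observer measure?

β = v/c = 0.786
(1+β)/(1-β) = 1.786/0.214 = 8.346
Doppler factor = √(8.346) = 2.889
f_obs = 672 × 2.889 = 1941 THz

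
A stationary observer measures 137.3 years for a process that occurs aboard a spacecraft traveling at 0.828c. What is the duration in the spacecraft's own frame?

Dilated time Δt = 137.3 years
γ = 1/√(1 - 0.828²) = 1.7834
Δt₀ = Δt/γ = 137.3/1.7834 = 76.99 years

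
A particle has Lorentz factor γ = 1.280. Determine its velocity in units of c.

From γ = 1/√(1 - v²/c²):
1/γ² = 1/1.280² = 0.6104
v²/c² = 1 - 0.6104 = 0.3896
v/c = √(0.3896) = 0.6242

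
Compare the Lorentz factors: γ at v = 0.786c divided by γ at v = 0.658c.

γ₁ = 1/√(1 - 0.786²) = 1.618
γ₂ = 1/√(1 - 0.658²) = 1.328
γ₁/γ₂ = 1.618/1.328 = 1.218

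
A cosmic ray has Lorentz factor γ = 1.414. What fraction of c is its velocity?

From γ = 1/√(1 - v²/c²):
1/γ² = 1/1.414² = 0.5002
v²/c² = 1 - 0.5002 = 0.4998
v/c = √(0.4998) = 0.7070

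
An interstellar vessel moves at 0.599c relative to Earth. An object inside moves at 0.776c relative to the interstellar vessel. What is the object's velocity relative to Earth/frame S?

u = (u' + v)/(1 + u'v/c²)
Numerator: 0.776 + 0.599 = 1.375
Denominator: 1 + 0.464824 = 1.464824
u = 1.375/1.464824 = 0.9387c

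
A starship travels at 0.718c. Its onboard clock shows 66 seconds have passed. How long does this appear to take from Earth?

Proper time Δt₀ = 66 seconds
γ = 1/√(1 - 0.718²) = 1.4367
Δt = γΔt₀ = 1.4367 × 66 = 94.82 seconds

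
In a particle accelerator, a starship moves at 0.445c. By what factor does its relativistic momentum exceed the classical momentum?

p_rel = γmv, p_class = mv
Ratio = γ = 1/√(1 - 0.445²)
= 1/√(0.801975) = 1.117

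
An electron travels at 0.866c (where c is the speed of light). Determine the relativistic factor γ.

v/c = 0.866, so (v/c)² = 0.749956
1 - (v/c)² = 0.250044
γ = 1/√(0.250044) = 2.000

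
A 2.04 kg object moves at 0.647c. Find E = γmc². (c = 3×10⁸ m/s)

γ = 1/√(1 - 0.647²) = 1.3115
mc² = 2.04 × (3×10⁸)² = 1.836×10¹⁷ J
E = γmc² = 1.3115 × 1.836×10¹⁷ = 2.408×10¹⁷ J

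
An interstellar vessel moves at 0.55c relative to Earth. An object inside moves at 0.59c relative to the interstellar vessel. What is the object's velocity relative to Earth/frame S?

u = (u' + v)/(1 + u'v/c²)
Numerator: 0.59 + 0.55 = 1.14
Denominator: 1 + 0.3245 = 1.3245
u = 1.14/1.3245 = 0.8607c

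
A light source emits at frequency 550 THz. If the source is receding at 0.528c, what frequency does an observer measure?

β = v/c = 0.528
(1-β)/(1+β) = 0.472/1.528 = 0.3089
Doppler factor = √(0.3089) = 0.5558
f_obs = 550 × 0.5558 = 305.7 THz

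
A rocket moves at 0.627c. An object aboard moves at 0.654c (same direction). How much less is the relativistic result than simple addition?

Classical: u' + v = 0.654 + 0.627 = 1.281c
Relativistic: u = (0.654 + 0.627)/(1 + 0.410058) = 1.281/1.410058 = 0.9085c
Difference: 1.281 - 0.9085 = 0.3725c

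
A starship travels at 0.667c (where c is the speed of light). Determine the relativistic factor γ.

v/c = 0.667, so (v/c)² = 0.444889
1 - (v/c)² = 0.555111
γ = 1/√(0.555111) = 1.342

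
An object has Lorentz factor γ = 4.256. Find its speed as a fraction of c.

From γ = 1/√(1 - v²/c²):
1/γ² = 1/4.256² = 0.05521
v²/c² = 1 - 0.05521 = 0.9448
v/c = √(0.9448) = 0.9720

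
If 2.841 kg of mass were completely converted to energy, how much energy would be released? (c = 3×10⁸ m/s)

Using E = mc²:
c² = (3×10⁸)² = 9×10¹⁶ m²/s²
E = 2.841 × 9×10¹⁶ = 2.557×10¹⁷ J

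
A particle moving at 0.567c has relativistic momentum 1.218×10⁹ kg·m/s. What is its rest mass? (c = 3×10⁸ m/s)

γ = 1/√(1 - 0.567²) = 1.214
v = 0.567 × 3×10⁸ = 1.701×10⁸ m/s
m = p/(γv) = 1.218×10⁹/(1.214 × 1.701×10⁸) = 5.898 kg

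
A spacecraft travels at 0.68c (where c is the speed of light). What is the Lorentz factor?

v/c = 0.68, so (v/c)² = 0.4624
1 - (v/c)² = 0.5376
γ = 1/√(0.5376) = 1.364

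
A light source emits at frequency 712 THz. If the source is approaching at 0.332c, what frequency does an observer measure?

β = v/c = 0.332
(1+β)/(1-β) = 1.332/0.668 = 1.994
Doppler factor = √(1.994) = 1.412
f_obs = 712 × 1.412 = 1005 THz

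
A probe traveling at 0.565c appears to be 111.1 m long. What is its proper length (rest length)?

Contracted length L = 111.1 m
γ = 1/√(1 - 0.565²) = 1.212
L₀ = γL = 1.212 × 111.1 = 134.7 m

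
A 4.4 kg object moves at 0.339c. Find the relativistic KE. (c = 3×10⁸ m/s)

γ = 1/√(1 - 0.339²) = 1.06294
γ - 1 = 0.06294
KE = (γ-1)mc² = 0.06294 × 4.4 × (3×10⁸)² = 2.492×10¹⁶ J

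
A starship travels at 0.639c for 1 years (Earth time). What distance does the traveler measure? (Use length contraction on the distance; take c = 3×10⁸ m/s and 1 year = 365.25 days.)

Earth distance: d = v × t = 0.639c × 1 yr = 6.04959×10¹⁵ m
γ = 1.30004
d' = d/γ = 6.04959×10¹⁵/1.30004 = 4.653×10¹⁵ m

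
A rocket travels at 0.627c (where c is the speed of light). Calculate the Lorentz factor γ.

v/c = 0.627, so (v/c)² = 0.393129
1 - (v/c)² = 0.606871
γ = 1/√(0.606871) = 1.284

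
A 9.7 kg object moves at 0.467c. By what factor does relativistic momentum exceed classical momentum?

p_rel = γmv, p_class = mv
Ratio = γ = 1/√(1 - 0.467²) = 1.131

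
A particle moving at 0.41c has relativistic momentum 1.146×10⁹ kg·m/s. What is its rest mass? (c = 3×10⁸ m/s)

γ = 1/√(1 - 0.41²) = 1.0964
v = 0.41 × 3×10⁸ = 1.230×10⁸ m/s
m = p/(γv) = 1.146×10⁹/(1.0964 × 1.230×10⁸) = 8.498 kg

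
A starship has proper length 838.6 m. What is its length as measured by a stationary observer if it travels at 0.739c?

Proper length L₀ = 838.6 m
γ = 1/√(1 - 0.739²) = 1.4843
L = L₀/γ = 838.6/1.4843 = 565.0 m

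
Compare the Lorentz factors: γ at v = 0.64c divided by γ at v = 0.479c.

γ₁ = 1/√(1 - 0.64²) = 1.301
γ₂ = 1/√(1 - 0.479²) = 1.139
γ₁/γ₂ = 1.301/1.139 = 1.142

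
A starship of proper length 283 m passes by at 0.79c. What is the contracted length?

Proper length L₀ = 283 m
γ = 1/√(1 - 0.79²) = 1.631
L = L₀/γ = 283/1.631 = 173.5 m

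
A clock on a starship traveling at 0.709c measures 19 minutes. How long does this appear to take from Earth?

Proper time Δt₀ = 19 minutes
γ = 1/√(1 - 0.709²) = 1.418
Δt = γΔt₀ = 1.418 × 19 = 26.94 minutes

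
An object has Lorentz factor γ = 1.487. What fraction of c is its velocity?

From γ = 1/√(1 - v²/c²):
1/γ² = 1/1.487² = 0.4522
v²/c² = 1 - 0.4522 = 0.5478
v/c = √(0.5478) = 0.7401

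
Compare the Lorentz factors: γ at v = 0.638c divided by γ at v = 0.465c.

γ₁ = 1/√(1 - 0.638²) = 1.299
γ₂ = 1/√(1 - 0.465²) = 1.130
γ₁/γ₂ = 1.299/1.130 = 1.150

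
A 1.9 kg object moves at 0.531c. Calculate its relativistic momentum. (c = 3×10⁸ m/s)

γ = 1/√(1 - 0.531²) = 1.180
v = 0.531 × 3×10⁸ = 1.593×10⁸ m/s
p = γmv = 1.180 × 1.9 × 1.593×10⁸ = 3.572×10⁸ kg·m/s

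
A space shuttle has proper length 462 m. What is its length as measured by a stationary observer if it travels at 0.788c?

Proper length L₀ = 462 m
γ = 1/√(1 - 0.788²) = 1.6242
L = L₀/γ = 462/1.6242 = 284.4 m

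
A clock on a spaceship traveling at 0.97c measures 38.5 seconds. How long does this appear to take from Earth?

Proper time Δt₀ = 38.5 seconds
γ = 1/√(1 - 0.97²) = 4.113
Δt = γΔt₀ = 4.113 × 38.5 = 158.4 seconds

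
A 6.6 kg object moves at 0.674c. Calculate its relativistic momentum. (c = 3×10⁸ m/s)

γ = 1/√(1 - 0.674²) = 1.354
v = 0.674 × 3×10⁸ = 2.022×10⁸ m/s
p = γmv = 1.354 × 6.6 × 2.022×10⁸ = 1.807×10⁹ kg·m/s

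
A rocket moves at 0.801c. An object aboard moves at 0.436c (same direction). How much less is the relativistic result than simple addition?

Classical: u' + v = 0.436 + 0.801 = 1.237c
Relativistic: u = (0.436 + 0.801)/(1 + 0.349236) = 1.237/1.349236 = 0.9168c
Difference: 1.237 - 0.9168 = 0.3202c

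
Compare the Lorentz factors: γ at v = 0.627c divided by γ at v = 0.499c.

γ₁ = 1/√(1 - 0.627²) = 1.2837
γ₂ = 1/√(1 - 0.499²) = 1.1539
γ₁/γ₂ = 1.2837/1.1539 = 1.112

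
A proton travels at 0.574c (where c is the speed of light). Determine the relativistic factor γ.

v/c = 0.574, so (v/c)² = 0.329476
1 - (v/c)² = 0.670524
γ = 1/√(0.670524) = 1.221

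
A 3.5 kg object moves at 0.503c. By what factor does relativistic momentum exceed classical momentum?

p_rel = γmv, p_class = mv
Ratio = γ = 1/√(1 - 0.503²) = 1.157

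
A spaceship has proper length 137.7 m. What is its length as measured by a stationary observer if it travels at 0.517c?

Proper length L₀ = 137.7 m
γ = 1/√(1 - 0.517²) = 1.168
L = L₀/γ = 137.7/1.168 = 117.9 m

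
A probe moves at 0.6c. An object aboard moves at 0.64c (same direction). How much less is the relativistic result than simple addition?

Classical: u' + v = 0.64 + 0.6 = 1.24c
Relativistic: u = (0.64 + 0.6)/(1 + 0.384) = 1.24/1.384 = 0.8960c
Difference: 1.24 - 0.8960 = 0.3440c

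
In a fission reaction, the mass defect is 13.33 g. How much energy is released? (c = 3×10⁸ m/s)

Convert mass defect: Δm = 13.33 g = 0.01333 kg
E = Δm·c² = 0.01333 × (3×10⁸)²
= 0.01333 × 9×10¹⁶ = 1.200×10¹⁵ J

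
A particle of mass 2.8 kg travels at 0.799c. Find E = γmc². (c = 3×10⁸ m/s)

γ = 1/√(1 - 0.799²) = 1.663
mc² = 2.8 × (3×10⁸)² = 2.520×10¹⁷ J
E = γmc² = 1.663 × 2.520×10¹⁷ = 4.191×10¹⁷ J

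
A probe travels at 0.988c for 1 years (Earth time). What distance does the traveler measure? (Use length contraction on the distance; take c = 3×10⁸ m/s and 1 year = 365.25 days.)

Earth distance: d = v × t = 0.988c × 1 yr = 9.354×10¹⁵ m
γ = 6.474
d' = d/γ = 9.354×10¹⁵/6.474 = 1.445×10¹⁵ m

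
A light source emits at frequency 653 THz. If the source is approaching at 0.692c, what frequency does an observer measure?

β = v/c = 0.692
(1+β)/(1-β) = 1.692/0.308 = 5.494
Doppler factor = √(5.494) = 2.344
f_obs = 653 × 2.344 = 1531 THz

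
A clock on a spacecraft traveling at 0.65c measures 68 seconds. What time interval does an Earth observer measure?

Proper time Δt₀ = 68 seconds
γ = 1/√(1 - 0.65²) = 1.3159
Δt = γΔt₀ = 1.3159 × 68 = 89.48 seconds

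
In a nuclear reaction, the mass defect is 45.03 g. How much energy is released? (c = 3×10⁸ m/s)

Convert mass defect: Δm = 45.03 g = 0.04503 kg
E = Δm·c² = 0.04503 × (3×10⁸)²
= 0.04503 × 9×10¹⁶ = 4.053×10¹⁵ J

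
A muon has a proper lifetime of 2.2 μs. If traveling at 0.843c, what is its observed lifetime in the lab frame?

Proper lifetime τ₀ = 2.2 μs
γ = 1/√(1 - 0.843²) = 1.859
τ = γτ₀ = 1.859 × 2.2 μs = 4.090 μs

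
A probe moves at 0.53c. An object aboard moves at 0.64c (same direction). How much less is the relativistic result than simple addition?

Classical: u' + v = 0.64 + 0.53 = 1.17c
Relativistic: u = (0.64 + 0.53)/(1 + 0.3392) = 1.17/1.3392 = 0.8737c
Difference: 1.17 - 0.8737 = 0.2963c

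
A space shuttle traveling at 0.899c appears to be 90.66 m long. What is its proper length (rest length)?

Contracted length L = 90.66 m
γ = 1/√(1 - 0.899²) = 2.283
L₀ = γL = 2.283 × 90.66 = 207.0 m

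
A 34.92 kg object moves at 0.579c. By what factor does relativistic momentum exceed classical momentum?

p_rel = γmv, p_class = mv
Ratio = γ = 1/√(1 - 0.579²) = 1.227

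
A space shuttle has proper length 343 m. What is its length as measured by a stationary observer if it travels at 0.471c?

Proper length L₀ = 343 m
γ = 1/√(1 - 0.471²) = 1.1336
L = L₀/γ = 343/1.1336 = 302.6 m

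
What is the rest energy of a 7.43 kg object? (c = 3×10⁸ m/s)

c² = (3×10⁸)² = 9.000×10¹⁶ m²/s²
E₀ = mc² = 7.43 × 9.000×10¹⁶ = 6.687×10¹⁷ J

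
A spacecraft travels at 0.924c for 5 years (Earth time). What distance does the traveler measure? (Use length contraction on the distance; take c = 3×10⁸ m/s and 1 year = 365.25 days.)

Earth distance: d = v × t = 0.924c × 5 yr = 4.374×10¹⁶ m
γ = 2.615
d' = d/γ = 4.374×10¹⁶/2.615 = 1.673×10¹⁶ m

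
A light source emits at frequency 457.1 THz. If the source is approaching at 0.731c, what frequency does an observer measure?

β = v/c = 0.731
(1+β)/(1-β) = 1.731/0.269 = 6.435
Doppler factor = √(6.435) = 2.537
f_obs = 457.1 × 2.537 = 1160 THz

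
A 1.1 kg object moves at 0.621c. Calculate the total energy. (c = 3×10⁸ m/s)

γ = 1/√(1 - 0.621²) = 1.276
mc² = 1.1 × (3×10⁸)² = 9.900×10¹⁶ J
E = γmc² = 1.276 × 9.900×10¹⁶ = 1.263×10¹⁷ J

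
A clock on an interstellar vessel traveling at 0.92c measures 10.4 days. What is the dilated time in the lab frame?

Proper time Δt₀ = 10.4 days
γ = 1/√(1 - 0.92²) = 2.552
Δt = γΔt₀ = 2.552 × 10.4 = 26.54 days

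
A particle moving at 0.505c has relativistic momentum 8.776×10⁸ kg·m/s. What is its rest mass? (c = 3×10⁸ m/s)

γ = 1/√(1 - 0.505²) = 1.1586
v = 0.505 × 3×10⁸ = 1.515×10⁸ m/s
m = p/(γv) = 8.776×10⁸/(1.1586 × 1.515×10⁸) = 5.000 kg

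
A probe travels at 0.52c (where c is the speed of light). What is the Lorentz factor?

v/c = 0.52, so (v/c)² = 0.2704
1 - (v/c)² = 0.7296
γ = 1/√(0.7296) = 1.171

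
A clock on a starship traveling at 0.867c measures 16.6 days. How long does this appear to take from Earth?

Proper time Δt₀ = 16.6 days
γ = 1/√(1 - 0.867²) = 2.0068
Δt = γΔt₀ = 2.0068 × 16.6 = 33.31 days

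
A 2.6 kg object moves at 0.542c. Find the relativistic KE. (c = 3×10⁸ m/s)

γ = 1/√(1 - 0.542²) = 1.18994
γ - 1 = 0.18994
KE = (γ-1)mc² = 0.18994 × 2.6 × (3×10⁸)² = 4.445×10¹⁶ J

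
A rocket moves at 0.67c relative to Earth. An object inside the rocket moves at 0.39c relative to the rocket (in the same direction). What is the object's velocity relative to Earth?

u = (u' + v)/(1 + u'v/c²)
Numerator: 0.39 + 0.67 = 1.06
Denominator: 1 + 0.2613 = 1.2613
u = 1.06/1.2613 = 0.8404c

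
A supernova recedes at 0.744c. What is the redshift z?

β = 0.744
(1+β)/(1-β) = 1.744/0.256 = 6.813
√(6.813) = 2.610
z = 2.610 - 1 = 1.610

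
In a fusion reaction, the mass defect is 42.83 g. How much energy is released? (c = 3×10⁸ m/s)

Convert mass defect: Δm = 42.83 g = 0.04283 kg
E = Δm·c² = 0.04283 × (3×10⁸)²
= 0.04283 × 9×10¹⁶ = 3.855×10¹⁵ J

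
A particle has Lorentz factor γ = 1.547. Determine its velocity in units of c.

From γ = 1/√(1 - v²/c²):
1/γ² = 1/1.547² = 0.4178
v²/c² = 1 - 0.4178 = 0.5822
v/c = √(0.5822) = 0.7630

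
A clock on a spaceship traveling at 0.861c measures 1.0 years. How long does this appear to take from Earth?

Proper time Δt₀ = 1.0 years
γ = 1/√(1 - 0.861²) = 1.966
Δt = γΔt₀ = 1.966 × 1.0 = 1.966 years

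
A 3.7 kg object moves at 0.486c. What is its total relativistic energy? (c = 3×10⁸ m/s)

γ = 1/√(1 - 0.486²) = 1.144
mc² = 3.7 × (3×10⁸)² = 3.330×10¹⁷ J
E = γmc² = 1.144 × 3.330×10¹⁷ = 3.810×10¹⁷ J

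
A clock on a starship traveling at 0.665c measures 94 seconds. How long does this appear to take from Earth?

Proper time Δt₀ = 94 seconds
γ = 1/√(1 - 0.665²) = 1.339
Δt = γΔt₀ = 1.339 × 94 = 125.9 seconds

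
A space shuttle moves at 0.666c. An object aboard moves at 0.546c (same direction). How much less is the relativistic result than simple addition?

Classical: u' + v = 0.546 + 0.666 = 1.212c
Relativistic: u = (0.546 + 0.666)/(1 + 0.363636) = 1.212/1.363636 = 0.8888c
Difference: 1.212 - 0.8888 = 0.3232c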